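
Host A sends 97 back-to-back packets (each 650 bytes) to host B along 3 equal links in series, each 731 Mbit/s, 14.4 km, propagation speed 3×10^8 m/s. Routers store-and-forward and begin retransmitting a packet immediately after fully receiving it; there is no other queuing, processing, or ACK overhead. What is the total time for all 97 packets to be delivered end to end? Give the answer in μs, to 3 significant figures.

Per-hop transmission t_tx = L/R = 5200/731000000 = 7.11354 μs.
Per-hop propagation t_prop = 14400/300000000 = 48 μs.
Pipeline fill: first packet needs 3·t_tx to clear all hops; remaining 96 packets each add one t_tx.
Total = (3+97-1)·t_tx + 3·t_prop = 99·7.11354 + 3·48 = 848 μs.

848 μs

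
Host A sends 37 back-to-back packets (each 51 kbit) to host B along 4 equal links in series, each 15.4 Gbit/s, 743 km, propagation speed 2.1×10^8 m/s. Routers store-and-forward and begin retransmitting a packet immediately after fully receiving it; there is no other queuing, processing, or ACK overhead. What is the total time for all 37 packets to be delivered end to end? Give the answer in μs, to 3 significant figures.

14300 μs

Per-hop transmission t_tx = L/R = 51000/15400000000 = 3.31169 μs.
Per-hop propagation t_prop = 743000/210000000 = 3538.1 μs.
Pipeline fill: first packet needs 4·t_tx to clear all hops; remaining 36 packets each add one t_tx.
Total = (4+37-1)·t_tx + 4·t_prop = 40·3.31169 + 4·3538.1 = 14300 μs.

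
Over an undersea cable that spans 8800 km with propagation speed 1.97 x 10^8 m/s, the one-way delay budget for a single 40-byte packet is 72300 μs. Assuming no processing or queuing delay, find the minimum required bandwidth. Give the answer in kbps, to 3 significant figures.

L = 320 bits.
Propagation delay = 8800000 / 197000000 = 44670.1 μs.
Transmission budget = 72300 − 44670.1 = 27629.9 μs.
R ≥ L / t_tx = 320 bits / 0.0276299 s = 11.6 kbps.

11.6 kbps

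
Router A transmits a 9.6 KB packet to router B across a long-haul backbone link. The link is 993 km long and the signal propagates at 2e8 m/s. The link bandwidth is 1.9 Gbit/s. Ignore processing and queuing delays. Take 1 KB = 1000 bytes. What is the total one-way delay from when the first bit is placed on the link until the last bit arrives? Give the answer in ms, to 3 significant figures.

L = 76800 bits.
Transmission delay = L/R = 76800 / 1900000000 = 0.0404211 ms.
Propagation delay = d/s = 993000 m / 200000000 m/s = 4.965 ms.
Total = 5.01 ms.

5.01 ms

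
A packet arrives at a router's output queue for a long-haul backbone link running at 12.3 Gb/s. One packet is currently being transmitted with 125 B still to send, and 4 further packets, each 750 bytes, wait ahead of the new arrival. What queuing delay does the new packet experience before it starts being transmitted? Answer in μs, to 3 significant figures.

2.03 μs

Each queued packet: L/R = 6000/12300000000 = 0.487805 μs.
4 queued → 1.95122 μs.
Plus remaining 1000 bits of current packet: 0.0813008 μs.
Queuing delay = 2.03 μs.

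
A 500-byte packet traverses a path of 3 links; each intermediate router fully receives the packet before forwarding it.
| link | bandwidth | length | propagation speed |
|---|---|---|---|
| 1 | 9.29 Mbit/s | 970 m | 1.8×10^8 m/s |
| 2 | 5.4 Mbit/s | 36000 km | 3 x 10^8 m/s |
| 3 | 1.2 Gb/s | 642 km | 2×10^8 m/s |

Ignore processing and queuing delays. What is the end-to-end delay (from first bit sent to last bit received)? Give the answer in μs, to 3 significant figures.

124000 μs

L = 500 × 8 = 4000 bits.
Transmission delays (L/R per hop): 430.571, 740.741, 3.33333 μs; sum = 1174.64 μs.
Propagation delays (d/s per hop): 5.38889, 120000, 3210 μs; sum = 123215 μs.
End-to-end = 124000 μs.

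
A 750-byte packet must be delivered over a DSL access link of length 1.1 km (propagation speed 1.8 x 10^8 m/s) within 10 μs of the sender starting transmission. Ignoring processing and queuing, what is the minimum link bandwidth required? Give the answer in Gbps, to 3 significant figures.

1.54 Gbps

L = 6000 bits.
Propagation delay = 1100 / 180000000 = 6.11111 μs.
Transmission budget = 10 − 6.11111 = 3.88889 μs.
R ≥ L / t_tx = 6000 bits / 3.88889e-06 s = 1.54 Gbps.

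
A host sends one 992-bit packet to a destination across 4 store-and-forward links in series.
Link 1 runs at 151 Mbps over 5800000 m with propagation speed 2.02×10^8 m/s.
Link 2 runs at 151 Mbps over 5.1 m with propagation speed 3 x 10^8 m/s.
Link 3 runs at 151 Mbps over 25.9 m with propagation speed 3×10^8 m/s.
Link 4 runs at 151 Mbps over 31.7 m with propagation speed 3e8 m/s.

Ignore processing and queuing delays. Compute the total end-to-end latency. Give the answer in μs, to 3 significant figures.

Transmission delay per hop = L/R = 992/151000000 = 6.56954 μs; 4 hops → 26.2781 μs.
Propagation delays (d/s per hop): 28712.9, 0.017, 0.0863333, 0.105667 μs; sum = 28713.1 μs.
End-to-end = 28700 μs.

28700 μs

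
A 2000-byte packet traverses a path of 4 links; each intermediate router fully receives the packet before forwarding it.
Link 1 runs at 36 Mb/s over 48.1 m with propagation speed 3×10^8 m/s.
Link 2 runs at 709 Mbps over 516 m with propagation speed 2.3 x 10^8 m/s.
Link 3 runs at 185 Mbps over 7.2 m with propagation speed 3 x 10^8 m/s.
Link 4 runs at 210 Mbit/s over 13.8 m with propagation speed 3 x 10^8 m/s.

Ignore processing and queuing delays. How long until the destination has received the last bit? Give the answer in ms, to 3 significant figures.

L = 2000 × 8 = 16000 bits.
Transmission delays (L/R per hop): 0.444444, 0.022567, 0.0864865, 0.0761905 ms; sum = 0.629688 ms.
Propagation delays (d/s per hop): 0.000160333, 0.00224348, 2.4e-05, 4.6e-05 ms; sum = 0.00247381 ms.
End-to-end = 0.632 ms.

0.632 ms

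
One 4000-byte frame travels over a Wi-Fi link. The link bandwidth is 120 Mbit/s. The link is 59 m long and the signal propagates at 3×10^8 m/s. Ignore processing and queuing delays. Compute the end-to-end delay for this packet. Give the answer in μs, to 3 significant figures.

267 μs

L = 4000 × 8 = 32000 bits.
Transmission delay = L/R = 32000 / 120000000 = 266.667 μs.
Propagation delay = d/s = 59 m / 300000000 m/s = 0.196667 μs.
Total = 267 μs.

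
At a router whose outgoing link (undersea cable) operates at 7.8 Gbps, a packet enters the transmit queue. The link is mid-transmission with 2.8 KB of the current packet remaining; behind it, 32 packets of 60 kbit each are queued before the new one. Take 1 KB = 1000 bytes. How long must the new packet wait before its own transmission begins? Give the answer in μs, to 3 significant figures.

249 μs

Each queued packet: L/R = 60000/7800000000 = 7.69231 μs.
32 queued → 246.154 μs.
Plus remaining 22400 bits of current packet: 2.87179 μs.
Queuing delay = 249 μs.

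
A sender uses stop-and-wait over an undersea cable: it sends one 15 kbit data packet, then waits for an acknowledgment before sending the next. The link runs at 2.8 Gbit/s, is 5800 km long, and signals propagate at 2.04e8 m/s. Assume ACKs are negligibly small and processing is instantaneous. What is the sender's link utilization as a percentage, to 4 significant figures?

0.009420 %

t_tx = L/R = 15000/2800000000 = 5.35714e-06 s.
t_prop = 5800000/204000000 = 0.0284314 s; RTT = 0.0568627 s.
Cycle = t_tx + RTT = 0.0568681 s.
Utilization = t_tx / cycle = 5.35714e-06/0.0568681 = 0.009420 %.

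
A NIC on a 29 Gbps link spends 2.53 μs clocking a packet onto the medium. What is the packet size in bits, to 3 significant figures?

L = R × t_tx = 29000000000 b/s × 2.53e-06 s = 73370 bits.

73400 bits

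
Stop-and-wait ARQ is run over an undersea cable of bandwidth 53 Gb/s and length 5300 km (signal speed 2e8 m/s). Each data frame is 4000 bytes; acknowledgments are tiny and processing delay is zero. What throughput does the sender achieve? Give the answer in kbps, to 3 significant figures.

t_tx = L/R = 32000/53000000000 = 6.03774e-07 s.
t_prop = 5300000/200000000 = 0.0265 s; RTT = 0.053 s.
Cycle = t_tx + RTT = 0.0530006 s.
Throughput = L / cycle = 32000 / 0.0530006 = 604 kbps.

604 kbps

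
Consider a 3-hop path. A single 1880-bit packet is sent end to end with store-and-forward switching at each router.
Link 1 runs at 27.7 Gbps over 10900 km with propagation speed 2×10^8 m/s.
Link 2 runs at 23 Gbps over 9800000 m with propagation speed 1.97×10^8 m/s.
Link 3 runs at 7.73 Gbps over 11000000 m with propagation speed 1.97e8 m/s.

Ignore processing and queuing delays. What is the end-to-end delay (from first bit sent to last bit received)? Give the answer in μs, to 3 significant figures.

160000 μs

Transmission delays (L/R per hop): 0.06787, 0.0817391, 0.243208 μs; sum = 0.392817 μs.
Propagation delays (d/s per hop): 54500, 49746.2, 55837.6 μs; sum = 160084 μs.
End-to-end = 160000 μs.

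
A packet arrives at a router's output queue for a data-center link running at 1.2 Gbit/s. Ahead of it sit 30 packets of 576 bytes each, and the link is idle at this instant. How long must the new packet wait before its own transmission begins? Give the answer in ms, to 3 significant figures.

Each queued packet: L/R = 4608/1200000000 = 0.00384 ms.
30 queued → 0.1152 ms.
Queuing delay = 0.115 ms.

0.115 ms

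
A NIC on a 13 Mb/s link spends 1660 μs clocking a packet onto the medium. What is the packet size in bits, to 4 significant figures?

21580 bits

L = R × t_tx = 13000000 b/s × 0.00166 s = 21580 bits.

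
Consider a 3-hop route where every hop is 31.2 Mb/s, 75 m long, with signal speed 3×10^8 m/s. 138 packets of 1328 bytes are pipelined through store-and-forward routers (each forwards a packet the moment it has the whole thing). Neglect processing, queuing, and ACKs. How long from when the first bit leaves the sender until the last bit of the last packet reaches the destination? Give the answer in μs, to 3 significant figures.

47700 μs

Per-hop transmission t_tx = L/R = 10624/31200000 = 340.513 μs.
Per-hop propagation t_prop = 75/300000000 = 0.25 μs.
Pipeline fill: first packet needs 3·t_tx to clear all hops; remaining 137 packets each add one t_tx.
Total = (3+138-1)·t_tx + 3·t_prop = 140·340.513 + 3·0.25 = 47700 μs.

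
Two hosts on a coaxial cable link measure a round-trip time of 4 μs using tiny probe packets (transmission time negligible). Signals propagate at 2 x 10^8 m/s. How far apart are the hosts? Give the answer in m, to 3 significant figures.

400 m

One-way propagation = RTT/2 = 2 μs.
d = s × t = 200000000 × 2e-06 = 400 m.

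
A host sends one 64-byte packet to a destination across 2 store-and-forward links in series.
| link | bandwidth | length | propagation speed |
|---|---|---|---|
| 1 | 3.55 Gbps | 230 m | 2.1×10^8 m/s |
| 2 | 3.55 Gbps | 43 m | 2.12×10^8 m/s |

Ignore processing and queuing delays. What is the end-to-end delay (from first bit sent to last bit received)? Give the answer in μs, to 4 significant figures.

L = 64 × 8 = 512 bits.
Transmission delay per hop = L/R = 512/3550000000 = 0.144225 μs; 2 hops → 0.288451 μs.
Propagation delays (d/s per hop): 1.09524, 0.20283 μs; sum = 1.29807 μs.
End-to-end = 1.587 μs.

1.587 μs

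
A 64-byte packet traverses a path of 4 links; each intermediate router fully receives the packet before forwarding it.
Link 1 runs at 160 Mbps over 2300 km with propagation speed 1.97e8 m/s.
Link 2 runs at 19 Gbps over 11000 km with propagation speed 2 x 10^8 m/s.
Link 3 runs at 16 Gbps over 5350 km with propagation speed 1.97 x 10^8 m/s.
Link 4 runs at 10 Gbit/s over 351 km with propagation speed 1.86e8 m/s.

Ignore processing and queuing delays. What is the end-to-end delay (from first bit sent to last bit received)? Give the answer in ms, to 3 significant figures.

95.7 ms

L = 64 × 8 = 512 bits.
Transmission delays (L/R per hop): 0.0032, 2.69474e-05, 3.2e-05, 5.12e-05 ms; sum = 0.00331015 ms.
Propagation delays (d/s per hop): 11.6751, 55, 27.1574, 1.8871 ms; sum = 95.7196 ms.
End-to-end = 95.7 ms.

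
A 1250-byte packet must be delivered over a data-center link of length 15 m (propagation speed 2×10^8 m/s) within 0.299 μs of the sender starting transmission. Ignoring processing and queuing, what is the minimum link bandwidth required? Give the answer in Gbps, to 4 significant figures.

L = 10000 bits.
Propagation delay = 15 / 200000000 = 0.075 μs.
Transmission budget = 0.299 − 0.075 = 0.224 μs.
R ≥ L / t_tx = 10000 bits / 2.24e-07 s = 44.64 Gbps.

44.64 Gbps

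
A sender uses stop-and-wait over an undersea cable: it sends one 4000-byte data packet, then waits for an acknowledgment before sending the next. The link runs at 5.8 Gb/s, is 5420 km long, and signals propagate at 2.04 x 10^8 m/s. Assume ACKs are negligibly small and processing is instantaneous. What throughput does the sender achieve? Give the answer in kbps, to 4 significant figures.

602.2 kbps

t_tx = L/R = 32000/5800000000 = 5.51724e-06 s.
t_prop = 5420000/204000000 = 0.0265686 s; RTT = 0.0531373 s.
Cycle = t_tx + RTT = 0.0531428 s.
Throughput = L / cycle = 32000 / 0.0531428 = 602.2 kbps.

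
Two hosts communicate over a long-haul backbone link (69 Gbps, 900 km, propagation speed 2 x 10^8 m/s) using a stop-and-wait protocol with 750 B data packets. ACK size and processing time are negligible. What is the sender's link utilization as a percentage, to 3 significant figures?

0.000966 %

t_tx = L/R = 6000/69000000000 = 8.69565e-08 s.
t_prop = 900000/200000000 = 0.0045 s; RTT = 0.009 s.
Cycle = t_tx + RTT = 0.00900009 s.
Utilization = t_tx / cycle = 8.69565e-08/0.00900009 = 0.000966 %.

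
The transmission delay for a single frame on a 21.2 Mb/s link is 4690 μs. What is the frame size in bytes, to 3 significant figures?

L = R × t_tx = 21200000 b/s × 0.00469 s = 99428 bits.
In bytes: 99428 / 8 = 12400 bytes.

12400 bytes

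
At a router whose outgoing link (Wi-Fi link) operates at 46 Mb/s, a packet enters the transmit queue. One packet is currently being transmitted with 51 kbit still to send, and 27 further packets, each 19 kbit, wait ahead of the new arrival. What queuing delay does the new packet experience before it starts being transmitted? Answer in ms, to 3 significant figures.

12.3 ms

Each queued packet: L/R = 19000/46000000 = 0.413043 ms.
27 queued → 11.1522 ms.
Plus remaining 51000 bits of current packet: 1.1087 ms.
Queuing delay = 12.3 ms.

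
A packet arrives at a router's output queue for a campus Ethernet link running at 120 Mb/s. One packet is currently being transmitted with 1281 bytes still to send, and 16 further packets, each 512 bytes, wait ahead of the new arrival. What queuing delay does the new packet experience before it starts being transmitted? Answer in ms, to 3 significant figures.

0.632 ms

Each queued packet: L/R = 4096/120000000 = 0.0341333 ms.
16 queued → 0.546133 ms.
Plus remaining 10248 bits of current packet: 0.0854 ms.
Queuing delay = 0.632 ms.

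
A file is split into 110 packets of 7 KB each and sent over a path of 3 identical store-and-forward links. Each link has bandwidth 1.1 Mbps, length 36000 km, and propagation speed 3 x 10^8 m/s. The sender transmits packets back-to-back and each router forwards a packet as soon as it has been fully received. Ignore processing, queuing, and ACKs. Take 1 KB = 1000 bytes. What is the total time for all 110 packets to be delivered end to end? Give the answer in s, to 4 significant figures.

6.062 s

Per-hop transmission t_tx = L/R = 56000/1100000 = 0.0509091 s.
Per-hop propagation t_prop = 36000000/300000000 = 0.12 s.
Pipeline fill: first packet needs 3·t_tx to clear all hops; remaining 109 packets each add one t_tx.
Total = (3+110-1)·t_tx + 3·t_prop = 112·0.0509091 + 3·0.12 = 6.062 s.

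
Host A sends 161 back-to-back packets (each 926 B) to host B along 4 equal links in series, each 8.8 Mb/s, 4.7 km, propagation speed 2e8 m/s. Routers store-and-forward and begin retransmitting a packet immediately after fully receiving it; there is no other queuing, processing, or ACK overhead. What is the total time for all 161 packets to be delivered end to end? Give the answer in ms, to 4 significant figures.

138.2 ms

Per-hop transmission t_tx = L/R = 7408/8800000 = 0.841818 ms.
Per-hop propagation t_prop = 4700/200000000 = 0.0235 ms.
Pipeline fill: first packet needs 4·t_tx to clear all hops; remaining 160 packets each add one t_tx.
Total = (4+161-1)·t_tx + 4·t_prop = 164·0.841818 + 4·0.0235 = 138.2 ms.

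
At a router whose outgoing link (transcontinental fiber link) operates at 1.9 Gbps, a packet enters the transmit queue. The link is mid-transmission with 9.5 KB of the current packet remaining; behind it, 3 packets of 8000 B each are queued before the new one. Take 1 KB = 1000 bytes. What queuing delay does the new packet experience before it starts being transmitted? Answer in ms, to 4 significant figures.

0.1411 ms

Each queued packet: L/R = 64000/1900000000 = 0.0336842 ms.
3 queued → 0.101053 ms.
Plus remaining 76000 bits of current packet: 0.04 ms.
Queuing delay = 0.1411 ms.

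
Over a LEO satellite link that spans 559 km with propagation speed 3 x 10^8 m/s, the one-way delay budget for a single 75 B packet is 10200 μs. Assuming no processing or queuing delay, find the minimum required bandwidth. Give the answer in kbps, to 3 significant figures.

72.0 kbps

L = 600 bits.
Propagation delay = 559000 / 300000000 = 1863.33 μs.
Transmission budget = 10200 − 1863.33 = 8336.67 μs.
R ≥ L / t_tx = 600 bits / 0.00833667 s = 72.0 kbps.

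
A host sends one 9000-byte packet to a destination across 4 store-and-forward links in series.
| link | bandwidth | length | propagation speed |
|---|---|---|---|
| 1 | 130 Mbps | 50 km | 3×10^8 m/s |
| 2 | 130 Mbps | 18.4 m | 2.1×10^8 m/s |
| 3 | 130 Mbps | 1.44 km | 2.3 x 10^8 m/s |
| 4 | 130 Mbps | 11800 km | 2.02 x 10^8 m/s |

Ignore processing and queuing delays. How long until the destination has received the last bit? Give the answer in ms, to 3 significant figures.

L = 9000 × 8 = 72000 bits.
Transmission delay per hop = L/R = 72000/130000000 = 0.553846 ms; 4 hops → 2.21538 ms.
Propagation delays (d/s per hop): 0.166667, 8.7619e-05, 0.00626087, 58.4158 ms; sum = 58.5889 ms.
End-to-end = 60.8 ms.

60.8 ms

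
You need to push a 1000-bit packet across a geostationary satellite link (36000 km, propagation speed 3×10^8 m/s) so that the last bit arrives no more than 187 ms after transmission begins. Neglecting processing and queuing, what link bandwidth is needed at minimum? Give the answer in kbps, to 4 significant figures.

Propagation delay = 36000000 / 300000000 = 120 ms.
Transmission budget = 187 − 120 = 67 ms.
R ≥ L / t_tx = 1000 bits / 0.067 s = 14.93 kbps.

14.93 kbps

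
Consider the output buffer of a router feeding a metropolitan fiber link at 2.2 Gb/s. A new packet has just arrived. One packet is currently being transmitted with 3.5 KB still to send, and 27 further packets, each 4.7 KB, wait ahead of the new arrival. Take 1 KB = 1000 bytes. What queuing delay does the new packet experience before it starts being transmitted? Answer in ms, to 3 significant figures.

0.474 ms

Each queued packet: L/R = 37600/2200000000 = 0.0170909 ms.
27 queued → 0.461455 ms.
Plus remaining 28000 bits of current packet: 0.0127273 ms.
Queuing delay = 0.474 ms.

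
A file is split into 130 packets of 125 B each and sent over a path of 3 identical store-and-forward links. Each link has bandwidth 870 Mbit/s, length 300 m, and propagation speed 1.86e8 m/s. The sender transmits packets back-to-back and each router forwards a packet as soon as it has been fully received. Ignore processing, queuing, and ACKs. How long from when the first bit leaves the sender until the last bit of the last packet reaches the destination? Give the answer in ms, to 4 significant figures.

0.1566 ms

Per-hop transmission t_tx = L/R = 1000/870000000 = 0.00114943 ms.
Per-hop propagation t_prop = 300/186000000 = 0.0016129 ms.
Pipeline fill: first packet needs 3·t_tx to clear all hops; remaining 129 packets each add one t_tx.
Total = (3+130-1)·t_tx + 3·t_prop = 132·0.00114943 + 3·0.0016129 = 0.1566 ms.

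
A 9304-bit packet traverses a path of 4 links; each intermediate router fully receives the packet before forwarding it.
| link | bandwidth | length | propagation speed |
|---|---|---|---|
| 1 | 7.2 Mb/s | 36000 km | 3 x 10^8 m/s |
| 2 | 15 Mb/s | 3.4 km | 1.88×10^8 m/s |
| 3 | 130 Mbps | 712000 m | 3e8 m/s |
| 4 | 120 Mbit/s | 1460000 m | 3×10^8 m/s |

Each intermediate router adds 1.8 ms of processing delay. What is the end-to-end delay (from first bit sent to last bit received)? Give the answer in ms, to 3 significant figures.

Transmission delays (L/R per hop): 1.29222, 0.620267, 0.0715692, 0.0775333 ms; sum = 2.06159 ms.
Propagation delays (d/s per hop): 120, 0.0180851, 2.37333, 4.86667 ms; sum = 127.258 ms.
Processing at 3 router(s): 3 × 1.8 ms = 5.4 ms.
End-to-end = 135 ms.

135 ms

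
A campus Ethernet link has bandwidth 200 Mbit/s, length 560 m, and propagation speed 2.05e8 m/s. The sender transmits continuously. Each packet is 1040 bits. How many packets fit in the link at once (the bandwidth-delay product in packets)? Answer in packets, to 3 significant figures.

Propagation delay = 560 / 2.05e+08 = 2.73171e-06 s.
BDP = R × t_prop = 200000000 × 2.73171e-06 = 546.341 bits.
In packets of 1040 bits: 0.525 packets.

0.525 packets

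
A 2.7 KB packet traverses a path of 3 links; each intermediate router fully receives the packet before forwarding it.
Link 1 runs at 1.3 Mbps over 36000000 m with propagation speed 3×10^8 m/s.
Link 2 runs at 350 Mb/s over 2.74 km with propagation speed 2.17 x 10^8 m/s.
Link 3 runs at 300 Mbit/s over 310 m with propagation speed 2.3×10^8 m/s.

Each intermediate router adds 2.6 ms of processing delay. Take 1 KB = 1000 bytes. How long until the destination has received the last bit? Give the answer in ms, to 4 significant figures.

142.0 ms

L = 21600 bits.
Transmission delays (L/R per hop): 16.6154, 0.0617143, 0.072 ms; sum = 16.7491 ms.
Propagation delays (d/s per hop): 120, 0.0126267, 0.00134783 ms; sum = 120.014 ms.
Processing at 2 router(s): 2 × 2.6 ms = 5.2 ms.
End-to-end = 142.0 ms.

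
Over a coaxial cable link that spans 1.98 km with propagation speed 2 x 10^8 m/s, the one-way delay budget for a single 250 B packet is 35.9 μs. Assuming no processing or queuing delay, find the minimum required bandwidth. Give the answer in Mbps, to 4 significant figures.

76.92 Mbps

L = 2000 bits.
Propagation delay = 1980 / 200000000 = 9.9 μs.
Transmission budget = 35.9 − 9.9 = 26 μs.
R ≥ L / t_tx = 2000 bits / 2.6e-05 s = 76.92 Mbps.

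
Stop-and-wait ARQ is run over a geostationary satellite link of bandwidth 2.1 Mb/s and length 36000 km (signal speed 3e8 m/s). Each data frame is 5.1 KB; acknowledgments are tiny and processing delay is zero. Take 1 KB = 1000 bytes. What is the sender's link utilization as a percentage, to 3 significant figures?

7.49 %

t_tx = L/R = 40800/2100000 = 0.0194286 s.
t_prop = 36000000/300000000 = 0.12 s; RTT = 0.24 s.
Cycle = t_tx + RTT = 0.259429 s.
Utilization = t_tx / cycle = 0.0194286/0.259429 = 7.49 %.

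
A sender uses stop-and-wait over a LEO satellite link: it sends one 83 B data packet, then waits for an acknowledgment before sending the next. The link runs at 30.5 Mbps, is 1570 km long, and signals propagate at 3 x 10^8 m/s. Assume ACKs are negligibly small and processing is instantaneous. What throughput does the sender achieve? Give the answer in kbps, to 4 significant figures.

63.31 kbps

t_tx = L/R = 664/30500000 = 2.17705e-05 s.
t_prop = 1570000/300000000 = 0.00523333 s; RTT = 0.0104667 s.
Cycle = t_tx + RTT = 0.0104884 s.
Throughput = L / cycle = 664 / 0.0104884 = 63.31 kbps.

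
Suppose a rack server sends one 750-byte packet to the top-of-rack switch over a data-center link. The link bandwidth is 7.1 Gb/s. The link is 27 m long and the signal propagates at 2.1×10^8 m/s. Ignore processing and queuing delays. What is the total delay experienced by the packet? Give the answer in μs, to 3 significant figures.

0.974 μs

L = 750 × 8 = 6000 bits.
Transmission delay = L/R = 6000 / 7100000000 = 0.84507 μs.
Propagation delay = d/s = 27 m / 210000000 m/s = 0.128571 μs.
Total = 0.974 μs.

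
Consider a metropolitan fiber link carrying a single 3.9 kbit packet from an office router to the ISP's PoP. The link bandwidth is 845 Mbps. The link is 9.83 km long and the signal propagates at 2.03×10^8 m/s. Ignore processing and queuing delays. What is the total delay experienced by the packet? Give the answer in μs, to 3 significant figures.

53.0 μs

L = 3900 bits.
Transmission delay = L/R = 3900 / 845000000 = 4.61538 μs.
Propagation delay = d/s = 9830 m / 2.03e+08 m/s = 48.4236 μs.
Total = 53.0 μs.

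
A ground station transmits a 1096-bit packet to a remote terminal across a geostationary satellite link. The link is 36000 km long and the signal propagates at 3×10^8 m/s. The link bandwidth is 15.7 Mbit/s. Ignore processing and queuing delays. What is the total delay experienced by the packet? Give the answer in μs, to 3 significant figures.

Transmission delay = L/R = 1096 / 15700000 = 69.8089 μs.
Propagation delay = d/s = 36000000 m / 300000000 m/s = 120000 μs.
Total = 120000 μs.

120000 μs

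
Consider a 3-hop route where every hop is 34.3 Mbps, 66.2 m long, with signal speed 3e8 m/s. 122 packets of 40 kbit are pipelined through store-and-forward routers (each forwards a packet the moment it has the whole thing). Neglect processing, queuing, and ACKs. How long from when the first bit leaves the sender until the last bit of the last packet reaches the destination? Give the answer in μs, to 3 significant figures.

Per-hop transmission t_tx = L/R = 40000/34300000 = 1166.18 μs.
Per-hop propagation t_prop = 66.2/300000000 = 0.220667 μs.
Pipeline fill: first packet needs 3·t_tx to clear all hops; remaining 121 packets each add one t_tx.
Total = (3+122-1)·t_tx + 3·t_prop = 124·1166.18 + 3·0.220667 = 145000 μs.

145000 μs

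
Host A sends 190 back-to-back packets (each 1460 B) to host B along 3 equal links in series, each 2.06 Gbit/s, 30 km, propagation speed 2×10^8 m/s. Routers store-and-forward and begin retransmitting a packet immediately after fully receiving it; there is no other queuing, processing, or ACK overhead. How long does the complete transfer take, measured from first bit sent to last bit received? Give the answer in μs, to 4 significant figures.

Per-hop transmission t_tx = L/R = 11680/2060000000 = 5.6699 μs.
Per-hop propagation t_prop = 30000/200000000 = 150 μs.
Pipeline fill: first packet needs 3·t_tx to clear all hops; remaining 189 packets each add one t_tx.
Total = (3+190-1)·t_tx + 3·t_prop = 192·5.6699 + 3·150 = 1539 μs.

1539 μs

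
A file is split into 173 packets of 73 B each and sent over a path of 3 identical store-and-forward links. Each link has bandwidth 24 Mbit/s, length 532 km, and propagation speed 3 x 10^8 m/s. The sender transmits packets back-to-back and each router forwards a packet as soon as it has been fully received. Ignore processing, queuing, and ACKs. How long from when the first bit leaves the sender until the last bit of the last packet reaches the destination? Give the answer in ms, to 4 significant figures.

Per-hop transmission t_tx = L/R = 584/24000000 = 0.0243333 ms.
Per-hop propagation t_prop = 532000/300000000 = 1.77333 ms.
Pipeline fill: first packet needs 3·t_tx to clear all hops; remaining 172 packets each add one t_tx.
Total = (3+173-1)·t_tx + 3·t_prop = 175·0.0243333 + 3·1.77333 = 9.578 ms.

9.578 ms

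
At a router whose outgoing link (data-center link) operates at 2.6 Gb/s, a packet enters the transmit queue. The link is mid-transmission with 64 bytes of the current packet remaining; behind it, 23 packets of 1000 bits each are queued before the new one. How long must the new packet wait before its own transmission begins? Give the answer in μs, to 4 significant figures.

9.043 μs

Each queued packet: L/R = 1000/2600000000 = 0.384615 μs.
23 queued → 8.84615 μs.
Plus remaining 512 bits of current packet: 0.196923 μs.
Queuing delay = 9.043 μs.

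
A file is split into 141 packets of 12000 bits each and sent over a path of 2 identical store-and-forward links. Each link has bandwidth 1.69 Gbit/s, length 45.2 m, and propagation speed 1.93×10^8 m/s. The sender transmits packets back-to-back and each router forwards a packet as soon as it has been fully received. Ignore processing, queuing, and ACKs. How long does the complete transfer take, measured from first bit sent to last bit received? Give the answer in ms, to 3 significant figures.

Per-hop transmission t_tx = L/R = 12000/1690000000 = 0.00710059 ms.
Per-hop propagation t_prop = 45.2/193000000 = 0.000234197 ms.
Pipeline fill: first packet needs 2·t_tx to clear all hops; remaining 140 packets each add one t_tx.
Total = (2+141-1)·t_tx + 2·t_prop = 142·0.00710059 + 2·0.000234197 = 1.01 ms.

1.01 ms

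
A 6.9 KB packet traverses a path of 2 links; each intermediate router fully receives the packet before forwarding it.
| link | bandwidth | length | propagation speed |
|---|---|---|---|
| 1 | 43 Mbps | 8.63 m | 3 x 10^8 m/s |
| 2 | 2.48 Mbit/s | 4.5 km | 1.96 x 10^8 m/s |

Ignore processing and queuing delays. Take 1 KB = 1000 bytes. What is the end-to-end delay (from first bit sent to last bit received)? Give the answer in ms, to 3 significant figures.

23.6 ms

L = 55200 bits.
Transmission delays (L/R per hop): 1.28372, 22.2581 ms; sum = 23.5418 ms.
Propagation delays (d/s per hop): 2.87667e-05, 0.0229592 ms; sum = 0.022988 ms.
End-to-end = 23.6 ms.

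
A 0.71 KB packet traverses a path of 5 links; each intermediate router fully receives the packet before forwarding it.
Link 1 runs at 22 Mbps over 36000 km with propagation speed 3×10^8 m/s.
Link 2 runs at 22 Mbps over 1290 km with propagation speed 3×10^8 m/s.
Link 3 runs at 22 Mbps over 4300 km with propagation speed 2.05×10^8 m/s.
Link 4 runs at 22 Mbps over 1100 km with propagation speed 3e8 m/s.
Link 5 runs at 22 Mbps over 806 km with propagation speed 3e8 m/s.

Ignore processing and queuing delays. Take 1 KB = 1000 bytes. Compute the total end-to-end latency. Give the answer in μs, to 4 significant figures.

152900 μs

L = 5680 bits.
Transmission delay per hop = L/R = 5680/22000000 = 258.182 μs; 5 hops → 1290.91 μs.
Propagation delays (d/s per hop): 120000, 4300, 20975.6, 3666.67, 2686.67 μs; sum = 151629 μs.
End-to-end = 152900 μs.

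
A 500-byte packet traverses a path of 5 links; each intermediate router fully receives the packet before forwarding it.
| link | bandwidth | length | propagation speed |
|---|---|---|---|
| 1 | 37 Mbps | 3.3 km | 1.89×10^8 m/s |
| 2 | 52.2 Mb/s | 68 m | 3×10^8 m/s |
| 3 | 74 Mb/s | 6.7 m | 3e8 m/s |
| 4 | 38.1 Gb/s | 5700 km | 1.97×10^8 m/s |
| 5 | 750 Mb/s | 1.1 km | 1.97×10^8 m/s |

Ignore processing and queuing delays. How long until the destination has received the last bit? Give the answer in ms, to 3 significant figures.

L = 500 × 8 = 4000 bits.
Transmission delays (L/R per hop): 0.108108, 0.0766284, 0.0540541, 0.000104987, 0.00533333 ms; sum = 0.244229 ms.
Propagation delays (d/s per hop): 0.0174603, 0.000226667, 2.23333e-05, 28.934, 0.00558376 ms; sum = 28.9573 ms.
End-to-end = 29.2 ms.

29.2 ms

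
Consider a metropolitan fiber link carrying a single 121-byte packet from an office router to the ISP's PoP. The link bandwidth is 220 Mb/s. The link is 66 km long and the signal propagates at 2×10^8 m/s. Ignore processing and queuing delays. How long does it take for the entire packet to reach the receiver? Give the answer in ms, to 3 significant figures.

0.334 ms

L = 121 × 8 = 968 bits.
Transmission delay = L/R = 968 / 220000000 = 0.0044 ms.
Propagation delay = d/s = 66000 m / 200000000 m/s = 0.33 ms.
Total = 0.334 ms.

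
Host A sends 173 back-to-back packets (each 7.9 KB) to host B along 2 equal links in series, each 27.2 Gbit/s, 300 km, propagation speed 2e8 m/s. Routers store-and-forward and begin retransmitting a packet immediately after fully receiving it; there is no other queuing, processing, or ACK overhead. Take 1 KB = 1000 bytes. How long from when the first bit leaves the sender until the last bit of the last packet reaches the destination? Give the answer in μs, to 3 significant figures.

Per-hop transmission t_tx = L/R = 63200/27200000000 = 2.32353 μs.
Per-hop propagation t_prop = 300000/200000000 = 1500 μs.
Pipeline fill: first packet needs 2·t_tx to clear all hops; remaining 172 packets each add one t_tx.
Total = (2+173-1)·t_tx + 2·t_prop = 174·2.32353 + 2·1500 = 3400 μs.

3400 μs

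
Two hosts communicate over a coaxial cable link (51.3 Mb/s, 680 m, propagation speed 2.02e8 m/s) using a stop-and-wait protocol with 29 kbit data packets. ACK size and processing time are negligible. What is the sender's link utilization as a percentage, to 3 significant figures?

98.8 %

t_tx = L/R = 29000/51300000 = 0.000565302 s.
t_prop = 680/202000000 = 3.36634e-06 s; RTT = 6.73267e-06 s.
Cycle = t_tx + RTT = 0.000572035 s.
Utilization = t_tx / cycle = 0.000565302/0.000572035 = 98.8 %.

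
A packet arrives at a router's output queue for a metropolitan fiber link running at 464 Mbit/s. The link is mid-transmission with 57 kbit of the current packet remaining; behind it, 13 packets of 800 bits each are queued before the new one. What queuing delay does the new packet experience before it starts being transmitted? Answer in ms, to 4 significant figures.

0.1453 ms

Each queued packet: L/R = 800/464000000 = 0.00172414 ms.
13 queued → 0.0224138 ms.
Plus remaining 57000 bits of current packet: 0.122845 ms.
Queuing delay = 0.1453 ms.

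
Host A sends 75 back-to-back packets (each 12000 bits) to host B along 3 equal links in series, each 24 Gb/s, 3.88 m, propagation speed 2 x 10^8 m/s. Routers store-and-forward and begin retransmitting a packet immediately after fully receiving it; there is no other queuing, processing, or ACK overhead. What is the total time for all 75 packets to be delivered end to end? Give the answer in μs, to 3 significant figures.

38.6 μs

Per-hop transmission t_tx = L/R = 12000/24000000000 = 0.5 μs.
Per-hop propagation t_prop = 3.88/200000000 = 0.0194 μs.
Pipeline fill: first packet needs 3·t_tx to clear all hops; remaining 74 packets each add one t_tx.
Total = (3+75-1)·t_tx + 3·t_prop = 77·0.5 + 3·0.0194 = 38.6 μs.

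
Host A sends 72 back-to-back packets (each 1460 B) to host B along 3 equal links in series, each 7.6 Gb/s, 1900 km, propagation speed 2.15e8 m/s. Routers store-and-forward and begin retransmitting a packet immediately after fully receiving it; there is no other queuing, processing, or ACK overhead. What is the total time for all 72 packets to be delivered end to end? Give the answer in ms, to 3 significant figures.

Per-hop transmission t_tx = L/R = 11680/7600000000 = 0.00153684 ms.
Per-hop propagation t_prop = 1900000/215000000 = 8.83721 ms.
Pipeline fill: first packet needs 3·t_tx to clear all hops; remaining 71 packets each add one t_tx.
Total = (3+72-1)·t_tx + 3·t_prop = 74·0.00153684 + 3·8.83721 = 26.6 ms.

26.6 ms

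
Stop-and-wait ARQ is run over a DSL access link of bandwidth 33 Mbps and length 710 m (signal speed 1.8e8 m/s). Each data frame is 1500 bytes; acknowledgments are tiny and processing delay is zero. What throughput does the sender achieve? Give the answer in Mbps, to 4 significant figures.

32.30 Mbps

t_tx = L/R = 12000/33000000 = 0.000363636 s.
t_prop = 710/180000000 = 3.94444e-06 s; RTT = 7.88889e-06 s.
Cycle = t_tx + RTT = 0.000371525 s.
Throughput = L / cycle = 12000 / 0.000371525 = 32.30 Mbps.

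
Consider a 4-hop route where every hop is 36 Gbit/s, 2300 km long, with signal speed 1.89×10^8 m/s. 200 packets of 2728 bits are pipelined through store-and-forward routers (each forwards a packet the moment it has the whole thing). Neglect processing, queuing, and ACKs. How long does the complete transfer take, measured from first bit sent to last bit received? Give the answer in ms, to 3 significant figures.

48.7 ms

Per-hop transmission t_tx = L/R = 2728/36000000000 = 7.57778e-05 ms.
Per-hop propagation t_prop = 2300000/189000000 = 12.1693 ms.
Pipeline fill: first packet needs 4·t_tx to clear all hops; remaining 199 packets each add one t_tx.
Total = (4+200-1)·t_tx + 4·t_prop = 203·7.57778e-05 + 4·12.1693 = 48.7 ms.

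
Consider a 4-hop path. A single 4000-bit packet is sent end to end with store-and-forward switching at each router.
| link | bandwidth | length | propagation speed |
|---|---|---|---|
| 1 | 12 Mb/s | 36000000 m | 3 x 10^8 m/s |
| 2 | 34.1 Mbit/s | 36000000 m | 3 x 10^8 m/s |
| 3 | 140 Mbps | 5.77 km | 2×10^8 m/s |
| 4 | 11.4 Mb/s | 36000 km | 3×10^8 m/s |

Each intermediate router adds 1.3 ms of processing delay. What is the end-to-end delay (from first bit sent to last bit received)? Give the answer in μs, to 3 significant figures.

365000 μs

Transmission delays (L/R per hop): 333.333, 117.302, 28.5714, 350.877 μs; sum = 830.084 μs.
Propagation delays (d/s per hop): 120000, 120000, 28.85, 120000 μs; sum = 360029 μs.
Processing at 3 router(s): 3 × 1.3 ms = 3900 μs.
End-to-end = 365000 μs.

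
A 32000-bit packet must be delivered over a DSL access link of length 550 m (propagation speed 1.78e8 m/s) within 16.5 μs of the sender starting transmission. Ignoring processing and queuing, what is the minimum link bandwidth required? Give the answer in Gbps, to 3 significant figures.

2.39 Gbps

Propagation delay = 550 / 178000000 = 3.08989 μs.
Transmission budget = 16.5 − 3.08989 = 13.4101 μs.
R ≥ L / t_tx = 32000 bits / 1.34101e-05 s = 2.39 Gbps.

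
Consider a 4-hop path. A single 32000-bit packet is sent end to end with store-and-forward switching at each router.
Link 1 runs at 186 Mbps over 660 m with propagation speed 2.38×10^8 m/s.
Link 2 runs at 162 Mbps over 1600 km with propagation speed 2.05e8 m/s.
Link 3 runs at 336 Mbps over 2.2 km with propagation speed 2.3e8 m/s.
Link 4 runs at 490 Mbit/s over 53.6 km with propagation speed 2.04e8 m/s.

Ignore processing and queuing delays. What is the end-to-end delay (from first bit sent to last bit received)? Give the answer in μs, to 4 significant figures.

8610 μs

Transmission delays (L/R per hop): 172.043, 197.531, 95.2381, 65.3061 μs; sum = 530.118 μs.
Propagation delays (d/s per hop): 2.77311, 7804.88, 9.56522, 262.745 μs; sum = 8079.96 μs.
End-to-end = 8610 μs.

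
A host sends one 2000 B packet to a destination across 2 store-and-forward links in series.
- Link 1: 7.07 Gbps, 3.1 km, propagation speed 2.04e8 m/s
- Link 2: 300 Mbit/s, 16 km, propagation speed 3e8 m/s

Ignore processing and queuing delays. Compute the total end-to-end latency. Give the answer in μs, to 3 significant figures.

L = 2000 × 8 = 16000 bits.
Transmission delays (L/R per hop): 2.26308, 53.3333 μs; sum = 55.5964 μs.
Propagation delays (d/s per hop): 15.1961, 53.3333 μs; sum = 68.5294 μs.
End-to-end = 124 μs.

124 μs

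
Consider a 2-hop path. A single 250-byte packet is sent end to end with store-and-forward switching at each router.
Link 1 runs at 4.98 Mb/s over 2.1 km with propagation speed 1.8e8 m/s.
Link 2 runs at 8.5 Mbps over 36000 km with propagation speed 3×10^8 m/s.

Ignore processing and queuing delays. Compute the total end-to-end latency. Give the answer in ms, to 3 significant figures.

L = 250 × 8 = 2000 bits.
Transmission delays (L/R per hop): 0.401606, 0.235294 ms; sum = 0.636901 ms.
Propagation delays (d/s per hop): 0.0116667, 120 ms; sum = 120.012 ms.
End-to-end = 121 ms.

121 ms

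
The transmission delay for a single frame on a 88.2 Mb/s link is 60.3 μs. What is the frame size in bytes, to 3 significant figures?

665 bytes

L = R × t_tx = 88200000 b/s × 6.03e-05 s = 5318.46 bits.
In bytes: 5318.46 / 8 = 665 bytes.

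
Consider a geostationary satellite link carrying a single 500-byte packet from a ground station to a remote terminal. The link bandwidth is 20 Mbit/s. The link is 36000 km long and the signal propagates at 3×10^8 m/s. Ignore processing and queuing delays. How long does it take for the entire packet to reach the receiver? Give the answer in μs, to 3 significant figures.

L = 500 × 8 = 4000 bits.
Transmission delay = L/R = 4000 / 20000000 = 200 μs.
Propagation delay = d/s = 36000000 m / 300000000 m/s = 120000 μs.
Total = 120000 μs.

120000 μs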